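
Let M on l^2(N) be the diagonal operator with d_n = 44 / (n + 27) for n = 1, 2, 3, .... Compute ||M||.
||M|| = 11/7 (attained at n = 1)

For M diagonal, ||M|| = sup_n |d_n| = sup_n 44/(n + 27). This is positive and strictly decreasing in n, so the supremum is attained at n = 1: d_1 = 44/(1 + 27) = 11/7. Hence ||M|| = 11/7.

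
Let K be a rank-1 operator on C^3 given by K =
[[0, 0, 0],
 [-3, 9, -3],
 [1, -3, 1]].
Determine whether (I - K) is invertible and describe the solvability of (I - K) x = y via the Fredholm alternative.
(I - K) is invertible (det(I - K) = -9 ≠ 0), so for every y in C^3 the equation (I - K) x = y has a unique solution.

K has rank 1, so it is an outer product K = u v^T: every row of K is a multiple of one row vector. Reading off the entries, u = (0, -3, 1) and v = (1, -3, 1) (row i of K equals u_i·v^T). A rank-one matrix u v^T satisfies K u = u (v·u) and kills the (2)-dimensional subspace v^⊥, so its characteristic polynomial is lambda^2 (lambda - v·u) with v·u = tr K = 10. Hence the eigenvalues of I - K are 1 (multiplicity 2) and 1 - (10) = -9, so det(I - K) = -9. (Direct check: I - K =
[[1, 0, 0],
 [3, -8, 3],
 [-1, 3, 0]]
has determinant -9.) The finite-dimensional Fredholm alternative says: either (I - K) is invertible, or ker(I - K) ≠ {0} and then range(I - K) = ker((I - K)^*)^⊥, with dim ker(I - K) = dim ker((I - K)^*). Since det(I - K) ≠ 0, 1 is not an eigenvalue of K and ker(I - K) = {0}, so we are in the first case: for every y there is a unique x = (I - K)^(-1) y. Explicitly, by the Sherman–Morrison formula, (I - u v^T)^(-1) = I + u v^T/(1 - v·u), i.e. (I - K)^(-1) = I + K/(-9).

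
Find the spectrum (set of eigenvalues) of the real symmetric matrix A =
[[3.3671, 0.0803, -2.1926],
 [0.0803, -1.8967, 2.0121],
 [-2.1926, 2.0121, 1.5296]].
sigma(A) ≈ {-3, 1, 5}

A is real symmetric, so its spectrum consists of real eigenvalues. Expanding the characteristic polynomial of the displayed matrix gives
  det(λ I - A) = p(λ) = λ^3 + (-3)λ^2 + (-13)λ + (15).
Solving p(λ) = 0 yields eigenvalues ≈ -3, 1, 5. (A is shown rounded to 4 decimals, so these recover the underlying integer eigenvalues to within that precision.)
Verification: the trace of A = 3 equals the sum of eigenvalues 3, and det(A) ≈ -15.0005 matches the eigenvalue product -15.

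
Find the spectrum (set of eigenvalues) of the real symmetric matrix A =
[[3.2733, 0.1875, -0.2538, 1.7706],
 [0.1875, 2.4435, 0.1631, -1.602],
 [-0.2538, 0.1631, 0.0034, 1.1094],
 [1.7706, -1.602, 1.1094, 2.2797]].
sigma(A) ≈ {-1, 1, 3, 5}

A is real symmetric, so its spectrum consists of real eigenvalues. Expanding the characteristic polynomial of the displayed matrix gives
  det(λ I - A) = p(λ) = λ^4 + (-8)λ^3 + (14)λ^2 + (8)λ + (-15).
Solving p(λ) = 0 yields eigenvalues ≈ -1, 1, 3, 5. (A is shown rounded to 4 decimals, so these recover the underlying integer eigenvalues to within that precision.)
Verification: the trace of A = 8 equals the sum of eigenvalues 8, and det(A) ≈ -14.9995 matches the eigenvalue product -15.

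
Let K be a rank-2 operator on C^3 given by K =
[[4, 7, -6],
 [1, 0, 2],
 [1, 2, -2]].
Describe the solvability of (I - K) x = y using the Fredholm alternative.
(I - K) is invertible (det(I - K) = -14 ≠ 0), so for every y in C^3 the equation (I - K) x = y has a unique solution.

K has rank 2 and factors as K = U V^T = u1 v1^T + u2 v2^T with u1 = (-3, 1, -1), v1 = (-1, -2, 2), u2 = (1, 2, 0), v2 = (1, 1, 0) (multiplying out reproduces the displayed K). The nonzero eigenvalues of U V^T coincide with those of the 2 x 2 matrix G = V^T U = [[v1·u1, v1·u2], [v2·u1, v2·u2]] = [[-1, -5], [-2, 3]], and by the Sylvester determinant identity det(I_3 - U V^T) = det(I_2 - V^T U) = det([[2, 5], [2, -2]]) = (2)(-2) - (5)(2) = -14. (Direct check: I - K =
[[-3, -7, 6],
 [-1, 1, -2],
 [-1, -2, 3]]
has determinant -14.) The finite-dimensional Fredholm alternative says: either (I - K) is invertible, or ker(I - K) ≠ {0} and then range(I - K) = ker((I - K)^*)^⊥, with dim ker(I - K) = dim ker((I - K)^*). Since det(I - K) ≠ 0, 1 is not an eigenvalue of K and ker(I - K) = {0}, so we are in the first case: for every y there is a unique x = (I - K)^(-1) y. (Explicitly, by the Woodbury identity, (I - U V^T)^(-1) = I + U (I_2 - G)^(-1) V^T.)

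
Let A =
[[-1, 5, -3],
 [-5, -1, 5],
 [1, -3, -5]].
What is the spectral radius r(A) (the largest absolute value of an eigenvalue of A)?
r(A) = sqrt(42) ≈ 6.4807

The eigenvalues of A are the roots of its characteristic polynomial. With M = A (coefficients from the trace, the sum of principal 2x2 minors, and det A):
  p(λ) = det(λ I - M) = λ^3 + 7λ^2 + 54λ + 168.
By the rational root theorem any rational root is an integer divisor of 168. Testing λ = -4: p(-4) = -64 + 112 - 216 + 168 = 0, so λ = -4 is a root. Dividing out (λ + 4) leaves p(λ) = (λ + 4)(λ^2 + 3λ + 42). For λ^2 + 3λ + 42 the discriminant is -159. It is negative, so the roots are the complex-conjugate pair λ = -3/2 ± (sqrt(159)/2) i ≈ -1.5 ± 6.3048i. For a conjugate pair the product of the roots equals the constant term, so |λ|^2 = 42 and |λ| = sqrt(42) ≈ 6.4807.
Thus the eigenvalues (to 4 decimals) are -1.5 ± 6.3048i (modulus 6.4807); -4 (modulus 4). The spectral radius is the largest modulus: r(A) = sqrt(42) ≈ 6.4807. (Cross-check: r(A) ≤ ||A||_2 ≈ 8.6367; equality holds whenever A is normal, though it can also hold for some non-normal A.)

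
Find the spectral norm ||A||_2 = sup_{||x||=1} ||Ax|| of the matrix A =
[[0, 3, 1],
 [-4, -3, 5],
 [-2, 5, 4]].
||A||_2 ≈ 7.9159 (= sqrt(largest eigenvalue of A^T A))

||A||_2 = sigma_max(A) = sqrt(lambda_max(A^T A)). Form the symmetric matrix M = A^T A =
[[20, 2, -28],
 [2, 43, 8],
 [-28, 8, 42]].
Its characteristic polynomial (trace, sum of principal 2x2 minors, determinant of M give the coefficients) is
  p(λ) = det(λ I - M) = λ^3 - 105λ^2 + 2654λ - 64.
No integer candidate from the rational root theorem (±divisors of 64) is a root, so the roots are irrational. The cubic discriminant is Δ = 2905445092 > 0, so there are three distinct real roots. p(0) = -64 and p(1) = 2486 have opposite signs, so a root lies in (0, 1); Newton's method refines it to λ ≈ 0.0241. p(42) = 272 and p(43) = -580 have opposite signs, so a root lies in (42, 43); Newton's method refines it to λ ≈ 42.3136. p(62) = -808 and p(63) = 440 have opposite signs, so a root lies in (62, 63); Newton's method refines it to λ ≈ 62.6623. Check (Vieta): the three roots sum to 105, matching tr M = 105.
So the eigenvalues of A^T A are ≈ 0.0241, 42.3136, 62.6623 (all ≥ 0, as they must be for A^T A). The largest is λ_max ≈ 62.6623, hence ||A||_2 = sqrt(λ_max) ≈ 7.9159.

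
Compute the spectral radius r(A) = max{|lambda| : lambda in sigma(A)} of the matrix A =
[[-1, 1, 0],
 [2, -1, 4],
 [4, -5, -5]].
r(A) ≈ 5.4075

The eigenvalues of A are the roots of its characteristic polynomial. With M = A (coefficients from the trace, the sum of principal 2x2 minors, and det A):
  p(λ) = det(λ I - M) = λ^3 + 7λ^2 + 29λ - 1.
No integer candidate from the rational root theorem (±divisors of 1) is a root, so the roots are irrational. The cubic discriminant is Δ = -58656 < 0, so there is one real root and a complex-conjugate pair. p(0) = -1 and p(1) = 36 have opposite signs, so a root lies in (0, 1); Newton's method refines it to λ ≈ 0.0342. Dividing out (λ - (0.0342)) leaves approximately λ^2 + 7.0342λ + 29.2406. For λ^2 + 7.0342λ + 29.2406 the discriminant is -67.4823. It is negative, so the remaining roots are the complex-conjugate pair λ ≈ -3.5171 ± 4.1074i. Their product equals the constant term, so |λ|^2 ≈ 29.2406 and |λ| ≈ 5.4075.
Thus the eigenvalues (to 4 decimals) are 0.0342 (modulus 0.0342); -3.5171 ± 4.1074i (modulus 5.4075). The spectral radius is the largest modulus: r(A) ≈ 5.4075. (Cross-check: r(A) ≤ ||A||_2 ≈ 8.2552; equality holds whenever A is normal, though it can also hold for some non-normal A.)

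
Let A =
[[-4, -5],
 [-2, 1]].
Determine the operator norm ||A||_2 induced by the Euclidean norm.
||A||_2 = sqrt((46 + sqrt(1332))/2) ≈ 6.4225 (= sqrt(largest eigenvalue of A^T A))

||A||_2 = sigma_max(A) = sqrt(lambda_max(A^T A)). Form the symmetric matrix M = A^T A =
[[20, 18],
 [18, 26]].
Its characteristic polynomial (trace, determinant of M give the coefficients) is
  p(λ) = det(λ I - M) = λ^2 - 46λ + 196.
For λ^2 - 46λ + 196 the discriminant is 1332. It is nonnegative but not a perfect square, so the roots are real and irrational: λ = (46 ± sqrt(1332))/2 ≈ 41.2483, 4.7517.
So the eigenvalues of A^T A are ≈ 4.7517, 41.2483 (all ≥ 0, as they must be for A^T A). The largest is λ_max = (46 + sqrt(1332))/2 ≈ 41.2483, hence ||A||_2 = sqrt(λ_max) = sqrt((46 + sqrt(1332))/2) ≈ 6.4225.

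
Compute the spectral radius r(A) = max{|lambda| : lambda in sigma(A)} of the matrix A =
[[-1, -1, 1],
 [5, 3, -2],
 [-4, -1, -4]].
r(A) ≈ 3.632

The eigenvalues of A are the roots of its characteristic polynomial. With M = A (coefficients from the trace, the sum of principal 2x2 minors, and det A):
  p(λ) = det(λ I - M) = λ^3 + 2λ^2 - 4λ + 7.
No integer candidate from the rational root theorem (±divisors of 7) is a root, so the roots are irrational. The cubic discriminant is Δ = -2235 < 0, so there is one real root and a complex-conjugate pair. p(-4) = -9 and p(-3) = 10 have opposite signs, so a root lies in (-4, -3); Newton's method refines it to λ ≈ -3.632. Dividing out (λ - (-3.632)) leaves approximately λ^2 - 1.632λ + 1.9273. For λ^2 - 1.632λ + 1.9273 the discriminant is -5.0459. It is negative, so the remaining roots are the complex-conjugate pair λ ≈ 0.816 ± 1.1232i. Their product equals the constant term, so |λ|^2 ≈ 1.9273 and |λ| ≈ 1.3883.
Thus the eigenvalues (to 4 decimals) are -3.632 (modulus 3.632); 0.816 ± 1.1232i (modulus 1.3883). The spectral radius is the largest modulus: r(A) ≈ 3.632. (Cross-check: r(A) ≤ ||A||_2 ≈ 7.2202; equality holds whenever A is normal, though it can also hold for some non-normal A.)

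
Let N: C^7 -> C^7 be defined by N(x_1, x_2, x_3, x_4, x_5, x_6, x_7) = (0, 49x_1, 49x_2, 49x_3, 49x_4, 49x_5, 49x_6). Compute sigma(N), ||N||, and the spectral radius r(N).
sigma(N) = {0}; ||N|| = 49; r(N) = 0. (N is nilpotent with N^7 = 0.)

On C^7, N is a strictly lower-triangular matrix with 49 on the subdiagonal and zeros elsewhere, so its characteristic polynomial is lambda^7 and every eigenvalue is 0: sigma(N) = {0}. For the operator norm, N e_i = 49e_{i+1} for i = 1, ..., 6 and N e_7 = 0, so the singular values of N are 49 (with multiplicity 6) and 0; hence ||N|| = 49. The spectral radius r(N) = max|lambda| = 0. Note ||N|| > r(N) — characteristic of non-normal nilpotent operators. Indeed N^7 = 0.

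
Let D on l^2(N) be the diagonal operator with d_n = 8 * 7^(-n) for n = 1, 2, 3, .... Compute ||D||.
||D|| = 8/7 (attained at n = 1)

For D diagonal, ||D|| = sup_n |d_n|. The sequence d_n = 8 * 7^(-n) is positive and strictly decreasing (ratio 7^(-1) < 1), so the supremum is d_1 = 8/7. Hence ||D|| = 8/7.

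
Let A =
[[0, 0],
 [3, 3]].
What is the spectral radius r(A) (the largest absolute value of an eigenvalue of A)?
r(A) = 3

The eigenvalues of A are the roots of its characteristic polynomial. With M = A (coefficients from the trace and determinant):
  p(λ) = det(λ I - M) = λ^2 - 3λ.
For λ^2 - 3λ the discriminant is 9. It is a perfect square (3^2), so the roots are rational: λ = (3 ± 3)/2 = 3, 0.
Thus the eigenvalues (to 4 decimals) are 3 (modulus 3); 0 (modulus 0). The spectral radius is the largest modulus: r(A) = 3. (Cross-check: r(A) ≤ ||A||_2 ≈ 4.2426; equality holds whenever A is normal, though it can also hold for some non-normal A.)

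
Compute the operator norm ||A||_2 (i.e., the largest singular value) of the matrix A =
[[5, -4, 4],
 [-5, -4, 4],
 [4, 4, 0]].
||A||_2 ≈ 9.1137 (= sqrt(largest eigenvalue of A^T A))

||A||_2 = sigma_max(A) = sqrt(lambda_max(A^T A)). Form the symmetric matrix M = A^T A =
[[66, 16, 0],
 [16, 48, -32],
 [0, -32, 32]].
Its characteristic polynomial (trace, sum of principal 2x2 minors, determinant of M give the coefficients) is
  p(λ) = det(λ I - M) = λ^3 - 146λ^2 + 5536λ - 25600.
No integer candidate from the rational root theorem (±divisors of 25600) is a root, so the roots are irrational. The cubic discriminant is Δ = 10690957312 > 0, so there are three distinct real roots. p(5) = -1445 and p(6) = 2576 have opposite signs, so a root lies in (5, 6); Newton's method refines it to λ ≈ 5.352. p(57) = 791 and p(58) = -544 have opposite signs, so a root lies in (57, 58); Newton's method refines it to λ ≈ 57.5877. p(83) = -119 and p(84) = 1952 have opposite signs, so a root lies in (83, 84); Newton's method refines it to λ ≈ 83.0603. Check (Vieta): the three roots sum to 146, matching tr M = 146.
So the eigenvalues of A^T A are ≈ 5.352, 57.5877, 83.0603 (all ≥ 0, as they must be for A^T A). The largest is λ_max ≈ 83.0603, hence ||A||_2 = sqrt(λ_max) ≈ 9.1137.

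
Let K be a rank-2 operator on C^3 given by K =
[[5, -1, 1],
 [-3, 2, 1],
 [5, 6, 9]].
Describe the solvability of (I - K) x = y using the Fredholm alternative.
(I - K) is invertible (det(I - K) = 44 ≠ 0), so for every y in C^3 the equation (I - K) x = y has a unique solution.

K has rank 2 and factors as K = U V^T = u1 v1^T + u2 v2^T with u1 = (-1, 1, 1), v1 = (-1, 3, 3), u2 = (2, -1, 3), v2 = (2, 1, 2) (multiplying out reproduces the displayed K). The nonzero eigenvalues of U V^T coincide with those of the 2 x 2 matrix G = V^T U = [[v1·u1, v1·u2], [v2·u1, v2·u2]] = [[7, 4], [1, 9]], and by the Sylvester determinant identity det(I_3 - U V^T) = det(I_2 - V^T U) = det([[-6, -4], [-1, -8]]) = (-6)(-8) - (-4)(-1) = 44. (Direct check: I - K =
[[-4, 1, -1],
 [3, -1, -1],
 [-5, -6, -8]]
has determinant 44.) The finite-dimensional Fredholm alternative says: either (I - K) is invertible, or ker(I - K) ≠ {0} and then range(I - K) = ker((I - K)^*)^⊥, with dim ker(I - K) = dim ker((I - K)^*). Since det(I - K) ≠ 0, 1 is not an eigenvalue of K and ker(I - K) = {0}, so we are in the first case: for every y there is a unique x = (I - K)^(-1) y. (Explicitly, by the Woodbury identity, (I - U V^T)^(-1) = I + U (I_2 - G)^(-1) V^T.)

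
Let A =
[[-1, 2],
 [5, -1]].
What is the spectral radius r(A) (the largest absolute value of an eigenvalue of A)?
r(A) = (2 + sqrt(40))/2 ≈ 4.1623

The eigenvalues of A are the roots of its characteristic polynomial. With M = A (coefficients from the trace and determinant):
  p(λ) = det(λ I - M) = λ^2 + 2λ - 9.
For λ^2 + 2λ - 9 the discriminant is 40. It is nonnegative but not a perfect square, so the roots are real and irrational: λ = (-2 ± sqrt(40))/2 ≈ 2.1623, -4.1623.
Thus the eigenvalues (to 4 decimals) are 2.1623 (modulus 2.1623); -4.1623 (modulus 4.1623). The spectral radius is the largest modulus: r(A) = (2 + sqrt(40))/2 ≈ 4.1623. (Cross-check: r(A) ≤ ||A||_2 ≈ 5.3028; equality holds whenever A is normal, though it can also hold for some non-normal A.)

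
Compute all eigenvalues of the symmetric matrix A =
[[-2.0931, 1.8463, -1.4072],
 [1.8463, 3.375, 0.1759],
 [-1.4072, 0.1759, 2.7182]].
sigma(A) ≈ {-3, 3, 4}

A is real symmetric, so its spectrum consists of real eigenvalues. Expanding the characteristic polynomial of the displayed matrix gives
  det(λ I - A) = p(λ) = λ^3 + (-4)λ^2 + (-9)λ + (36).
Solving p(λ) = 0 yields eigenvalues ≈ -3, 3, 4. (A is shown rounded to 4 decimals, so these recover the underlying integer eigenvalues to within that precision.)
Verification: the trace of A = 4 equals the sum of eigenvalues 4, and det(A) ≈ -36.0003 matches the eigenvalue product -36.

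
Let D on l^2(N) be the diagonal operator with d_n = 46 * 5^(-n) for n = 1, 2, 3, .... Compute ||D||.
||D|| = 46/5 (attained at n = 1)

For D diagonal, ||D|| = sup_n |d_n|. The sequence d_n = 46 * 5^(-n) is positive and strictly decreasing (ratio 5^(-1) < 1), so the supremum is d_1 = 46/5. Hence ||D|| = 46/5.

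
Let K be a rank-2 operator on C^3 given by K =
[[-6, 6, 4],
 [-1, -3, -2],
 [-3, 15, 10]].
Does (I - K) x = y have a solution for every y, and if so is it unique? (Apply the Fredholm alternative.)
(I - K) is invertible (det(I - K) = -24 ≠ 0), so for every y in C^3 the equation (I - K) x = y has a unique solution.

K has rank 2 and factors as K = U V^T = u1 v1^T + u2 v2^T with u1 = (0, 1, -3), v1 = (-1, -3, -2), u2 = (2, 0, 2), v2 = (-3, 3, 2) (multiplying out reproduces the displayed K). The nonzero eigenvalues of U V^T coincide with those of the 2 x 2 matrix G = V^T U = [[v1·u1, v1·u2], [v2·u1, v2·u2]] = [[3, -6], [-3, -2]], and by the Sylvester determinant identity det(I_3 - U V^T) = det(I_2 - V^T U) = det([[-2, 6], [3, 3]]) = (-2)(3) - (6)(3) = -24. (Direct check: I - K =
[[7, -6, -4],
 [1, 4, 2],
 [3, -15, -9]]
has determinant -24.) The finite-dimensional Fredholm alternative says: either (I - K) is invertible, or ker(I - K) ≠ {0} and then range(I - K) = ker((I - K)^*)^⊥, with dim ker(I - K) = dim ker((I - K)^*). Since det(I - K) ≠ 0, 1 is not an eigenvalue of K and ker(I - K) = {0}, so we are in the first case: for every y there is a unique x = (I - K)^(-1) y. (Explicitly, by the Woodbury identity, (I - U V^T)^(-1) = I + U (I_2 - G)^(-1) V^T.)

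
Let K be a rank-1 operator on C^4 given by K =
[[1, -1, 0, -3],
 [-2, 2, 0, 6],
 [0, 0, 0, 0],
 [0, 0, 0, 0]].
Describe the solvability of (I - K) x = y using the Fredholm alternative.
(I - K) is invertible (det(I - K) = -2 ≠ 0), so for every y in C^4 the equation (I - K) x = y has a unique solution.

K has rank 1, so it is an outer product K = u v^T: every row of K is a multiple of one row vector. Reading off the entries, u = (-1, 2, 0, 0) and v = (-1, 1, 0, 3) (row i of K equals u_i·v^T). A rank-one matrix u v^T satisfies K u = u (v·u) and kills the (3)-dimensional subspace v^⊥, so its characteristic polynomial is lambda^3 (lambda - v·u) with v·u = tr K = 3. Hence the eigenvalues of I - K are 1 (multiplicity 3) and 1 - (3) = -2, so det(I - K) = -2. (Direct check: I - K =
[[0, 1, 0, 3],
 [2, -1, 0, -6],
 [0, 0, 1, 0],
 [0, 0, 0, 1]]
has determinant -2.) The finite-dimensional Fredholm alternative says: either (I - K) is invertible, or ker(I - K) ≠ {0} and then range(I - K) = ker((I - K)^*)^⊥, with dim ker(I - K) = dim ker((I - K)^*). Since det(I - K) ≠ 0, 1 is not an eigenvalue of K and ker(I - K) = {0}, so we are in the first case: for every y there is a unique x = (I - K)^(-1) y. Explicitly, by the Sherman–Morrison formula, (I - u v^T)^(-1) = I + u v^T/(1 - v·u), i.e. (I - K)^(-1) = I + K/(-2).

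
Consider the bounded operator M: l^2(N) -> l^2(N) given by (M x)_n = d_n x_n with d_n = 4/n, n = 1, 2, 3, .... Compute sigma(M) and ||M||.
sigma(M) = {4/n : n ≥ 1} ∪ {0}; ||M|| = 4

A bounded diagonal operator on l^2 with diagonal entries d_n has spectrum equal to the closure of {d_n : n ≥ 1}: every d_n is an eigenvalue (with eigenvector e_n), so {d_n} ⊂ sigma(M); the spectrum is closed, so its closure is too; and for lambda not in the closure, (M - lambda I) has bounded inverse (the diagonal entries 1/(d_n - lambda) are bounded). For our sequence d_n = 4/n, n = 1, 2, 3, ...:
  - {d_n} = {4/n : n ≥ 1}; the only limit point is 0
  - closure = {4/n : n ≥ 1} ∪ {0}
For the norm: a diagonal operator has ||M|| = sup_n |d_n|. Here d_n = 4/n is positive and decreasing, so sup_n |d_n| = d_1 = 4. So ||M|| = 4.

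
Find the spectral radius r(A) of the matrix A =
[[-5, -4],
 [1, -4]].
r(A) = sqrt(24) ≈ 4.899

The eigenvalues of A are the roots of its characteristic polynomial. With M = A (coefficients from the trace and determinant):
  p(λ) = det(λ I - M) = λ^2 + 9λ + 24.
For λ^2 + 9λ + 24 the discriminant is -15. It is negative, so the roots are the complex-conjugate pair λ = -9/2 ± (sqrt(15)/2) i ≈ -4.5 ± 1.9365i. For a conjugate pair the product of the roots equals the constant term, so |λ|^2 = 24 and |λ| = sqrt(24) ≈ 4.899.
Thus the eigenvalues (to 4 decimals) are -4.5 ± 1.9365i (modulus 4.899). The spectral radius is the largest modulus: r(A) = sqrt(24) ≈ 4.899. (Cross-check: r(A) ≤ ||A||_2 ≈ 6.729; equality holds whenever A is normal, though it can also hold for some non-normal A.)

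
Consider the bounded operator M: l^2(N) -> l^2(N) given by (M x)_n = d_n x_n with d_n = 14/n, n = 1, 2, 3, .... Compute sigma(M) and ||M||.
sigma(M) = {14/n : n ≥ 1} ∪ {0}; ||M|| = 14

A bounded diagonal operator on l^2 with diagonal entries d_n has spectrum equal to the closure of {d_n : n ≥ 1}: every d_n is an eigenvalue (with eigenvector e_n), so {d_n} ⊂ sigma(M); the spectrum is closed, so its closure is too; and for lambda not in the closure, (M - lambda I) has bounded inverse (the diagonal entries 1/(d_n - lambda) are bounded). For our sequence d_n = 14/n, n = 1, 2, 3, ...:
  - {d_n} = {14/n : n ≥ 1}; the only limit point is 0
  - closure = {14/n : n ≥ 1} ∪ {0}
For the norm: a diagonal operator has ||M|| = sup_n |d_n|. Here d_n = 14/n is positive and decreasing, so sup_n |d_n| = d_1 = 14. So ||M|| = 14.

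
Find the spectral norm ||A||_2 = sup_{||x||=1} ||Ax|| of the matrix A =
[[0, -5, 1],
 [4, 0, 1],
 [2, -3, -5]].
||A||_2 ≈ 6.6346 (= sqrt(largest eigenvalue of A^T A))

||A||_2 = sigma_max(A) = sqrt(lambda_max(A^T A)). Form the symmetric matrix M = A^T A =
[[20, -6, -6],
 [-6, 34, 10],
 [-6, 10, 27]].
Its characteristic polynomial (trace, sum of principal 2x2 minors, determinant of M give the coefficients) is
  p(λ) = det(λ I - M) = λ^3 - 81λ^2 + 1966λ - 14884.
No integer candidate from the rational root theorem (±divisors of 14884) is a root, so the roots are irrational. The cubic discriminant is Δ = 6341396 > 0, so there are three distinct real roots. p(16) = -68 and p(17) = 42 have opposite signs, so a root lies in (16, 17); Newton's method refines it to λ ≈ 16.5473. p(20) = 36 and p(21) = -58 have opposite signs, so a root lies in (20, 21); Newton's method refines it to λ ≈ 20.4341. p(44) = -12 and p(45) = 686 have opposite signs, so a root lies in (44, 45); Newton's method refines it to λ ≈ 44.0185. Check (Vieta): the three roots sum to 81, matching tr M = 81.
So the eigenvalues of A^T A are ≈ 16.5473, 20.4341, 44.0185 (all ≥ 0, as they must be for A^T A). The largest is λ_max ≈ 44.0185, hence ||A||_2 = sqrt(λ_max) ≈ 6.6346.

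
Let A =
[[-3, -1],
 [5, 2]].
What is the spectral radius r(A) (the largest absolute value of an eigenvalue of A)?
r(A) = (1 + sqrt(5))/2 ≈ 1.618

The eigenvalues of A are the roots of its characteristic polynomial. With M = A (coefficients from the trace and determinant):
  p(λ) = det(λ I - M) = λ^2 + λ - 1.
For λ^2 + λ - 1 the discriminant is 5. It is nonnegative but not a perfect square, so the roots are real and irrational: λ = (-1 ± sqrt(5))/2 ≈ 0.618, -1.618.
Thus the eigenvalues (to 4 decimals) are 0.618 (modulus 0.618); -1.618 (modulus 1.618). The spectral radius is the largest modulus: r(A) = (1 + sqrt(5))/2 ≈ 1.618. (Cross-check: r(A) ≤ ||A||_2 ≈ 6.2429; equality holds whenever A is normal, though it can also hold for some non-normal A.)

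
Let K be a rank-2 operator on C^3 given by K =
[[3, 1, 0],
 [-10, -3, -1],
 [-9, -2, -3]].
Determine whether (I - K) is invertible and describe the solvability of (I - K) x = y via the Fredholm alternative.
(I - K) is invertible (det(I - K) = 3 ≠ 0), so for every y in C^3 the equation (I - K) x = y has a unique solution.

K has rank 2 and factors as K = U V^T = u1 v1^T + u2 v2^T with u1 = (1, -3, -2), v1 = (3, 1, 0), u2 = (0, 1, 3), v2 = (-1, 0, -1) (multiplying out reproduces the displayed K). The nonzero eigenvalues of U V^T coincide with those of the 2 x 2 matrix G = V^T U = [[v1·u1, v1·u2], [v2·u1, v2·u2]] = [[0, 1], [1, -3]], and by the Sylvester determinant identity det(I_3 - U V^T) = det(I_2 - V^T U) = det([[1, -1], [-1, 4]]) = (1)(4) - (-1)(-1) = 3. (Direct check: I - K =
[[-2, -1, 0],
 [10, 4, 1],
 [9, 2, 4]]
has determinant 3.) The finite-dimensional Fredholm alternative says: either (I - K) is invertible, or ker(I - K) ≠ {0} and then range(I - K) = ker((I - K)^*)^⊥, with dim ker(I - K) = dim ker((I - K)^*). Since det(I - K) ≠ 0, 1 is not an eigenvalue of K and ker(I - K) = {0}, so we are in the first case: for every y there is a unique x = (I - K)^(-1) y. (Explicitly, by the Woodbury identity, (I - U V^T)^(-1) = I + U (I_2 - G)^(-1) V^T.)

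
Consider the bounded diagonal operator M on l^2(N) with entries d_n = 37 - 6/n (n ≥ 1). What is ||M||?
||M|| = 37

For a diagonal operator on l^2 with entries d_n, ||M|| = sup_n |d_n|. Here d_1 = 31, d_2 = 34, ..., and d_n = 37 - 6/n increases monotonically toward 37. All terms lie in [31, 37), so |d_n| = d_n and the supremum is the limit 37, which is not attained by any individual d_n. Hence ||M|| = 37.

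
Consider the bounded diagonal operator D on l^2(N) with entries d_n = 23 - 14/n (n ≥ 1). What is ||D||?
||D|| = 23

For a diagonal operator on l^2 with entries d_n, ||D|| = sup_n |d_n|. Here d_1 = 9, d_2 = 16, ..., and d_n = 23 - 14/n increases monotonically toward 23. All terms lie in [9, 23), so |d_n| = d_n and the supremum is the limit 23, which is not attained by any individual d_n. Hence ||D|| = 23.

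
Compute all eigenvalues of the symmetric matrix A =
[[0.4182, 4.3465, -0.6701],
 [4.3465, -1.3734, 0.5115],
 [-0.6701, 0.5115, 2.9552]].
sigma(A) ≈ {-5, 3, 4}

A is real symmetric, so its spectrum consists of real eigenvalues. Expanding the characteristic polynomial of the displayed matrix gives
  det(λ I - A) = p(λ) = λ^3 + (-2)λ^2 + (-23)λ + (60).
Solving p(λ) = 0 yields eigenvalues ≈ -5, 3, 4. (A is shown rounded to 4 decimals, so these recover the underlying integer eigenvalues to within that precision.)
Verification: the trace of A = 2 equals the sum of eigenvalues 2, and det(A) ≈ -59.9994 matches the eigenvalue product -60.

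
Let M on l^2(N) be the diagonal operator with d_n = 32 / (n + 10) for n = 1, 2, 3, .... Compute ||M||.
||M|| = 32/11 (attained at n = 1)

For M diagonal, ||M|| = sup_n |d_n| = sup_n 32/(n + 10). This is positive and strictly decreasing in n, so the supremum is attained at n = 1: d_1 = 32/(1 + 10) = 32/11. Hence ||M|| = 32/11.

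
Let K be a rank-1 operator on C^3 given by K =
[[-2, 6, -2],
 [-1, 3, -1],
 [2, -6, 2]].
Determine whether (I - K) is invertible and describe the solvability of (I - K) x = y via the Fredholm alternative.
(I - K) is invertible (det(I - K) = -2 ≠ 0), so for every y in C^3 the equation (I - K) x = y has a unique solution.

K has rank 1, so it is an outer product K = u v^T: every row of K is a multiple of one row vector. Reading off the entries, u = (-2, -1, 2) and v = (1, -3, 1) (row i of K equals u_i·v^T). A rank-one matrix u v^T satisfies K u = u (v·u) and kills the (2)-dimensional subspace v^⊥, so its characteristic polynomial is lambda^2 (lambda - v·u) with v·u = tr K = 3. Hence the eigenvalues of I - K are 1 (multiplicity 2) and 1 - (3) = -2, so det(I - K) = -2. (Direct check: I - K =
[[3, -6, 2],
 [1, -2, 1],
 [-2, 6, -1]]
has determinant -2.) The finite-dimensional Fredholm alternative says: either (I - K) is invertible, or ker(I - K) ≠ {0} and then range(I - K) = ker((I - K)^*)^⊥, with dim ker(I - K) = dim ker((I - K)^*). Since det(I - K) ≠ 0, 1 is not an eigenvalue of K and ker(I - K) = {0}, so we are in the first case: for every y there is a unique x = (I - K)^(-1) y. Explicitly, by the Sherman–Morrison formula, (I - u v^T)^(-1) = I + u v^T/(1 - v·u), i.e. (I - K)^(-1) = I + K/(-2).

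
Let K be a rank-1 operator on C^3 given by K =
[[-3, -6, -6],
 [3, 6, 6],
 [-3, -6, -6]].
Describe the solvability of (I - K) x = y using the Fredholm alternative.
(I - K) is invertible (det(I - K) = 4 ≠ 0), so for every y in C^3 the equation (I - K) x = y has a unique solution.

K has rank 1, so it is an outer product K = u v^T: every row of K is a multiple of one row vector. Reading off the entries, u = (3, -3, 3) and v = (-1, -2, -2) (row i of K equals u_i·v^T). A rank-one matrix u v^T satisfies K u = u (v·u) and kills the (2)-dimensional subspace v^⊥, so its characteristic polynomial is lambda^2 (lambda - v·u) with v·u = tr K = -3. Hence the eigenvalues of I - K are 1 (multiplicity 2) and 1 - (-3) = 4, so det(I - K) = 4. (Direct check: I - K =
[[4, 6, 6],
 [-3, -5, -6],
 [3, 6, 7]]
has determinant 4.) The finite-dimensional Fredholm alternative says: either (I - K) is invertible, or ker(I - K) ≠ {0} and then range(I - K) = ker((I - K)^*)^⊥, with dim ker(I - K) = dim ker((I - K)^*). Since det(I - K) ≠ 0, 1 is not an eigenvalue of K and ker(I - K) = {0}, so we are in the first case: for every y there is a unique x = (I - K)^(-1) y. Explicitly, by the Sherman–Morrison formula, (I - u v^T)^(-1) = I + u v^T/(1 - v·u), i.e. (I - K)^(-1) = I + K/(4).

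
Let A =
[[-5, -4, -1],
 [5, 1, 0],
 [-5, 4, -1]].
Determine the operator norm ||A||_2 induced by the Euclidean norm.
||A||_2 ≈ 8.7695 (= sqrt(largest eigenvalue of A^T A))

||A||_2 = sigma_max(A) = sqrt(lambda_max(A^T A)). Form the symmetric matrix M = A^T A =
[[75, 5, 10],
 [5, 33, 0],
 [10, 0, 2]].
Its characteristic polynomial (trace, sum of principal 2x2 minors, determinant of M give the coefficients) is
  p(λ) = det(λ I - M) = λ^3 - 110λ^2 + 2566λ - 1600.
No integer candidate from the rational root theorem (±divisors of 1600) is a root, so the roots are irrational. The cubic discriminant is Δ = 11630445616 > 0, so there are three distinct real roots. p(0) = -1600 and p(1) = 857 have opposite signs, so a root lies in (0, 1); Newton's method refines it to λ ≈ 0.6411. p(32) = 640 and p(33) = -775 have opposite signs, so a root lies in (32, 33); Newton's method refines it to λ ≈ 32.4545. p(76) = -2968 and p(77) = 325 have opposite signs, so a root lies in (76, 77); Newton's method refines it to λ ≈ 76.9045. Check (Vieta): the three roots sum to 110, matching tr M = 110.
So the eigenvalues of A^T A are ≈ 0.6411, 32.4545, 76.9045 (all ≥ 0, as they must be for A^T A). The largest is λ_max ≈ 76.9045, hence ||A||_2 = sqrt(λ_max) ≈ 8.7695.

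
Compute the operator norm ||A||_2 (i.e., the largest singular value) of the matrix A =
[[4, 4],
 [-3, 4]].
||A||_2 = sqrt((57 + sqrt(113))/2) ≈ 5.8151 (= sqrt(largest eigenvalue of A^T A))

||A||_2 = sigma_max(A) = sqrt(lambda_max(A^T A)). Form the symmetric matrix M = A^T A =
[[25, 4],
 [4, 32]].
Its characteristic polynomial (trace, determinant of M give the coefficients) is
  p(λ) = det(λ I - M) = λ^2 - 57λ + 784.
For λ^2 - 57λ + 784 the discriminant is 113. It is nonnegative but not a perfect square, so the roots are real and irrational: λ = (57 ± sqrt(113))/2 ≈ 33.8151, 23.1849.
So the eigenvalues of A^T A are ≈ 23.1849, 33.8151 (all ≥ 0, as they must be for A^T A). The largest is λ_max = (57 + sqrt(113))/2 ≈ 33.8151, hence ||A||_2 = sqrt(λ_max) = sqrt((57 + sqrt(113))/2) ≈ 5.8151.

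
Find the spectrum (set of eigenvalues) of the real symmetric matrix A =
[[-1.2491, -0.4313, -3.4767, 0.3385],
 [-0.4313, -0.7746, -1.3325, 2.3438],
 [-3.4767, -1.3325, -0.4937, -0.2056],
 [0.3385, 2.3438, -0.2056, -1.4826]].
sigma(A) ≈ {-5, -3, 1, 3}

A is real symmetric, so its spectrum consists of real eigenvalues. Expanding the characteristic polynomial of the displayed matrix gives
  det(λ I - A) = p(λ) = λ^4 + (4)λ^3 + (-14)λ^2 + (-36)λ + (45).
Solving p(λ) = 0 yields eigenvalues ≈ -5, -3, 1, 3. (A is shown rounded to 4 decimals, so these recover the underlying integer eigenvalues to within that precision.)
Verification: the trace of A = -4 equals the sum of eigenvalues -4, and det(A) ≈ 45.0003 matches the eigenvalue product 45.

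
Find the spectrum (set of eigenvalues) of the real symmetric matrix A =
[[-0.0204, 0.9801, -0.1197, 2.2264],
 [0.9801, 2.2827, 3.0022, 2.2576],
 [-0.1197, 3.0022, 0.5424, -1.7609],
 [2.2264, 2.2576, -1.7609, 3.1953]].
sigma(A) ≈ {-3, -1, 4, 6}

A is real symmetric, so its spectrum consists of real eigenvalues. Expanding the characteristic polynomial of the displayed matrix gives
  det(λ I - A) = p(λ) = λ^4 + (-6)λ^3 + (-13)λ^2 + (66)λ + (72.0038).
Solving p(λ) = 0 yields eigenvalues ≈ -3, -1, 4, 6. (A is shown rounded to 4 decimals, so these recover the underlying integer eigenvalues to within that precision.)
Verification: the trace of A = 6 equals the sum of eigenvalues 6, and det(A) ≈ 72.0038 matches the eigenvalue product 72.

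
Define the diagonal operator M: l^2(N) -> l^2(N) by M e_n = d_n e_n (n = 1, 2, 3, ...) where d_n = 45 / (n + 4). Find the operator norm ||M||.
||M|| = 9 (attained at n = 1)

For M diagonal, ||M|| = sup_n |d_n| = sup_n 45/(n + 4). This is positive and strictly decreasing in n, so the supremum is attained at n = 1: d_1 = 45/(1 + 4) = 9. Hence ||M|| = 9.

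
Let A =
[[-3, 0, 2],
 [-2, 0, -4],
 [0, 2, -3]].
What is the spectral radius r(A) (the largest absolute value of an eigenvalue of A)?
r(A) ≈ 3.7423

The eigenvalues of A are the roots of its characteristic polynomial. With M = A (coefficients from the trace, the sum of principal 2x2 minors, and det A):
  p(λ) = det(λ I - M) = λ^3 + 6λ^2 + 17λ + 32.
No integer candidate from the rational root theorem (±divisors of 32) is a root, so the roots are irrational. The cubic discriminant is Δ = -5792 < 0, so there is one real root and a complex-conjugate pair. p(-4) = -4 and p(-3) = 8 have opposite signs, so a root lies in (-4, -3); Newton's method refines it to λ ≈ -3.7423. Dividing out (λ - (-3.7423)) leaves approximately λ^2 + 2.2577λ + 8.551. For λ^2 + 2.2577λ + 8.551 the discriminant is -29.1065. It is negative, so the remaining roots are the complex-conjugate pair λ ≈ -1.1289 ± 2.6975i. Their product equals the constant term, so |λ|^2 ≈ 8.551 and |λ| ≈ 2.9242.
Thus the eigenvalues (to 4 decimals) are -3.7423 (modulus 3.7423); -1.1289 ± 2.6975i (modulus 2.9242). The spectral radius is the largest modulus: r(A) ≈ 3.7423. (Cross-check: r(A) ≤ ||A||_2 ≈ 5.5301; equality holds whenever A is normal, though it can also hold for some non-normal A.)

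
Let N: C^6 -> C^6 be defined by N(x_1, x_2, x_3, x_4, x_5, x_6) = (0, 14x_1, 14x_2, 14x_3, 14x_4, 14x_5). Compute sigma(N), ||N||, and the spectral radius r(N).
sigma(N) = {0}; ||N|| = 14; r(N) = 0. (N is nilpotent with N^6 = 0.)

On C^6, N is a strictly lower-triangular matrix with 14 on the subdiagonal and zeros elsewhere, so its characteristic polynomial is lambda^6 and every eigenvalue is 0: sigma(N) = {0}. For the operator norm, N e_i = 14e_{i+1} for i = 1, ..., 5 and N e_6 = 0, so the singular values of N are 14 (with multiplicity 5) and 0; hence ||N|| = 14. The spectral radius r(N) = max|lambda| = 0. Note ||N|| > r(N) — characteristic of non-normal nilpotent operators. Indeed N^6 = 0.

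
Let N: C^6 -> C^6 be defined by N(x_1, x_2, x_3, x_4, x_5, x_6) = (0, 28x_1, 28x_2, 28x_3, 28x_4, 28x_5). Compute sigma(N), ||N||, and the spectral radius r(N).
sigma(N) = {0}; ||N|| = 28; r(N) = 0. (N is nilpotent with N^6 = 0.)

On C^6, N is a strictly lower-triangular matrix with 28 on the subdiagonal and zeros elsewhere, so its characteristic polynomial is lambda^6 and every eigenvalue is 0: sigma(N) = {0}. For the operator norm, N e_i = 28e_{i+1} for i = 1, ..., 5 and N e_6 = 0, so the singular values of N are 28 (with multiplicity 5) and 0; hence ||N|| = 28. The spectral radius r(N) = max|lambda| = 0. Note ||N|| > r(N) — characteristic of non-normal nilpotent operators. Indeed N^6 = 0.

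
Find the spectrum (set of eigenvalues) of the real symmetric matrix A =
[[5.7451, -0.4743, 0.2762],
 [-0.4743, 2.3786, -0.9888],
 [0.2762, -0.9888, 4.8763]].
sigma(A) ≈ {2, 5, 6}

A is real symmetric, so its spectrum consists of real eigenvalues. Expanding the characteristic polynomial of the displayed matrix gives
  det(λ I - A) = p(λ) = λ^3 + (-13)λ^2 + (52)λ + (-60).
Solving p(λ) = 0 yields eigenvalues ≈ 2, 5, 6. (A is shown rounded to 4 decimals, so these recover the underlying integer eigenvalues to within that precision.)
Verification: the trace of A = 13 equals the sum of eigenvalues 13, and det(A) ≈ 59.9996 matches the eigenvalue product 60.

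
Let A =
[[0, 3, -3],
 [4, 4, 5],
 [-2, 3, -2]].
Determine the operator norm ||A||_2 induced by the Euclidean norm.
||A||_2 ≈ 7.6565 (= sqrt(largest eigenvalue of A^T A))

||A||_2 = sigma_max(A) = sqrt(lambda_max(A^T A)). Form the symmetric matrix M = A^T A =
[[20, 10, 24],
 [10, 34, 5],
 [24, 5, 38]].
Its characteristic polynomial (trace, sum of principal 2x2 minors, determinant of M give the coefficients) is
  p(λ) = det(λ I - M) = λ^3 - 92λ^2 + 2031λ - 4356.
No integer candidate from the rational root theorem (±divisors of 4356) is a root, so the roots are irrational. The cubic discriminant is Δ = 1973000772 > 0, so there are three distinct real roots. p(2) = -654 and p(3) = 936 have opposite signs, so a root lies in (2, 3); Newton's method refines it to λ ≈ 2.3986. p(30) = 774 and p(31) = -16 have opposite signs, so a root lies in (30, 31); Newton's method refines it to λ ≈ 30.9797. p(58) = -934 and p(59) = 600 have opposite signs, so a root lies in (58, 59); Newton's method refines it to λ ≈ 58.6217. Check (Vieta): the three roots sum to 92, matching tr M = 92.
So the eigenvalues of A^T A are ≈ 2.3986, 30.9797, 58.6217 (all ≥ 0, as they must be for A^T A). The largest is λ_max ≈ 58.6217, hence ||A||_2 = sqrt(λ_max) ≈ 7.6565.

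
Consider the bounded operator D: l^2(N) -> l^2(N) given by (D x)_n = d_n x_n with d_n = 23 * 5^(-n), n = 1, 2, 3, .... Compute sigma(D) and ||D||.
sigma(D) = {23 * 5^(-n) : n ≥ 1} ∪ {0}; ||D|| = 23/5

A bounded diagonal operator on l^2 with diagonal entries d_n has spectrum equal to the closure of {d_n : n ≥ 1}: every d_n is an eigenvalue (with eigenvector e_n), so {d_n} ⊂ sigma(D); the spectrum is closed, so its closure is too; and for lambda not in the closure, (D - lambda I) has bounded inverse (the diagonal entries 1/(d_n - lambda) are bounded). For our sequence d_n = 23 * 5^(-n), n = 1, 2, 3, ...:
  - {d_n} = {23 * 5^(-n) : n ≥ 1}; the only limit point is 0
  - closure = {23 * 5^(-n) : n ≥ 1} ∪ {0}
For the norm: a diagonal operator has ||D|| = sup_n |d_n|. Here d_n = 23 * 5^(-n) is positive and decreasing, so sup_n |d_n| = d_1 = 23/5. So ||D|| = 23/5.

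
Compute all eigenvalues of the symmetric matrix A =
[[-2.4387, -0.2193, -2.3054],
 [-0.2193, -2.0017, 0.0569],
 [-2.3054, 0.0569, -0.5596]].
sigma(A) ≈ {-4, -2, 1}

A is real symmetric, so its spectrum consists of real eigenvalues. Expanding the characteristic polynomial of the displayed matrix gives
  det(λ I - A) = p(λ) = λ^3 + (5)λ^2 + (2)λ + (-8).
Solving p(λ) = 0 yields eigenvalues ≈ -4, -2, 1. (A is shown rounded to 4 decimals, so these recover the underlying integer eigenvalues to within that precision.)
Verification: the trace of A = -5 equals the sum of eigenvalues -5, and det(A) ≈ 7.9994 matches the eigenvalue product 8.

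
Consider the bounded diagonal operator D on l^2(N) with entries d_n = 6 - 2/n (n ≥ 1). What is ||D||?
||D|| = 6

For a diagonal operator on l^2 with entries d_n, ||D|| = sup_n |d_n|. Here d_1 = 4, d_2 = 5, ..., and d_n = 6 - 2/n increases monotonically toward 6. All terms lie in [4, 6), so |d_n| = d_n and the supremum is the limit 6, which is not attained by any individual d_n. Hence ||D|| = 6.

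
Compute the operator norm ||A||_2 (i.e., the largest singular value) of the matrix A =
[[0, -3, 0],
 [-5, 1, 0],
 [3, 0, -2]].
||A||_2 ≈ 6.0067 (= sqrt(largest eigenvalue of A^T A))

||A||_2 = sigma_max(A) = sqrt(lambda_max(A^T A)). Form the symmetric matrix M = A^T A =
[[34, -5, -6],
 [-5, 10, 0],
 [-6, 0, 4]].
Its characteristic polynomial (trace, sum of principal 2x2 minors, determinant of M give the coefficients) is
  p(λ) = det(λ I - M) = λ^3 - 48λ^2 + 455λ - 900.
No integer candidate from the rational root theorem (±divisors of 900) is a root, so the roots are irrational. The cubic discriminant is Δ = 34006900 > 0, so there are three distinct real roots. p(2) = -174 and p(3) = 60 have opposite signs, so a root lies in (2, 3); Newton's method refines it to λ ≈ 2.708. p(9) = 36 and p(10) = -150 have opposite signs, so a root lies in (9, 10); Newton's method refines it to λ ≈ 9.2113. p(36) = -72 and p(37) = 876 have opposite signs, so a root lies in (36, 37); Newton's method refines it to λ ≈ 36.0807. Check (Vieta): the three roots sum to 48, matching tr M = 48.
So the eigenvalues of A^T A are ≈ 2.708, 9.2113, 36.0807 (all ≥ 0, as they must be for A^T A). The largest is λ_max ≈ 36.0807, hence ||A||_2 = sqrt(λ_max) ≈ 6.0067.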